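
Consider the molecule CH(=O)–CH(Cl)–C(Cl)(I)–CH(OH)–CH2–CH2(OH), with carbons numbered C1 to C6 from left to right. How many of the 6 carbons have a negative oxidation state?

2

Count +1 for every bond to an atom more electronegative than carbon and −1 for every bond to one less electronegative; C–C bonds are 0. Tallying each carbon:
C1: 1C, 1H, 2O → 0 − 1 + 2 = +1
C2: 2C, 1H, 1Cl → 0 − 1 + 1 = 0
C3: 2C, 1Cl, 1I → 0 + 1 + 1 = +2
C4: 2C, 1H, 1O → 0 − 1 + 1 = 0
C5: 2C, 2H → 0 − 2 = -2
C6: 1C, 2H, 1O → 0 − 2 + 1 = -1
2 carbons (C5, C6) meet the condition.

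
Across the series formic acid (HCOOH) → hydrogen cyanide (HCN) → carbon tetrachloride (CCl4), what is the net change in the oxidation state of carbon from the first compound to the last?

+2

Carbon oxidation states along the series — formic acid: +2, hydrogen cyanide: +2, carbon tetrachloride: +4.
Net change = +4 − (+2) = +2.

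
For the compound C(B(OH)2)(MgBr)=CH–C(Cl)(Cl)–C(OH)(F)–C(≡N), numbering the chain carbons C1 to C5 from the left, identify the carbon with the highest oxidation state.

Bonds to more-electronegative neighbours contribute +1 each, bonds to H or metals contribute −1 each, and C–C bonds contribute 0. Tallying each carbon:
C1: 2C, 1Mg, 1B → 0 − 1 − 1 = -2
C2: 3C, 1H → 0 − 1 = -1
C3: 2C, 2Cl → 0 + 2 = +2
C4: 2C, 1O, 1F → 0 + 1 + 1 = +2
C5: 1C, 3N → 0 + 3 = +3
The most oxidised carbon is C5 at +3.

C5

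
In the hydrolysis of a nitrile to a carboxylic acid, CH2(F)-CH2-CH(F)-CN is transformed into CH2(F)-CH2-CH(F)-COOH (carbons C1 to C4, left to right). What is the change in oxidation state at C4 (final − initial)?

Before: C4 has 1 bond to C, 3 bonds to N → oxidation state +3.
After: C4 has 1 bond to C, 3 bonds to O → oxidation state +3.
Δ = +3 − (+3) = 0, so no net redox change at C4.

0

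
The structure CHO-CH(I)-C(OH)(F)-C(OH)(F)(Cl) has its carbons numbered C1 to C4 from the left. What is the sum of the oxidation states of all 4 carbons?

+6

Each bond to a more electronegative atom (O, N, halogen) counts +1, each bond to a less electronegative atom (H, metal, B, Si) counts −1, and each C–C bond counts 0. Tallying each carbon:
C1: 1C, 1H, 2O → 0 − 1 + 2 = +1
C2: 2C, 1H, 1I → 0 − 1 + 1 = 0
C3: 2C, 1O, 1F → 0 + 1 + 1 = +2
C4: 1C, 1O, 1F, 1Cl → 0 + 1 + 1 + 1 = +3
Sum = +1 + 0 + 2 + 3 = +6.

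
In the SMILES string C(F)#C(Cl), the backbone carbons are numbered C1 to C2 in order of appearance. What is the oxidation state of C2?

+1

Bonds to more-electronegative neighbours contribute +1 each, bonds to H or metals contribute −1 each, and C–C bonds contribute 0.
C2 has a triple bond to C (3×0 = 0), one bond to Cl (+1).
Oxidation state = 0 + 1 = +1.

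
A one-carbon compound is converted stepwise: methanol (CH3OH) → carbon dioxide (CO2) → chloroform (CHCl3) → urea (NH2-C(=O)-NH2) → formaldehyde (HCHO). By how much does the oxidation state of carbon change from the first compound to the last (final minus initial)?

+2

Carbon oxidation states along the series — methanol: -2, carbon dioxide: +4, chloroform: +2, urea: +4, formaldehyde: 0.
Net change = 0 − (-2) = +2.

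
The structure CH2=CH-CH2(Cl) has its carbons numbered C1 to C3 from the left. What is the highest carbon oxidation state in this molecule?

-1

Tallying each carbon's bonds:
C1: 2C, 2H → 0 − 2 = -2
C2: 3C, 1H → 0 − 1 = -1
C3: 1C, 2H, 1Cl → 0 − 2 + 1 = -1
The highest value is -1.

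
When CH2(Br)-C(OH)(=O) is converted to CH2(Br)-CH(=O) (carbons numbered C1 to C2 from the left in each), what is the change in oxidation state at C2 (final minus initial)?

-2

Before: C2 has 1 bond to C, 3 bonds to O → oxidation state +3.
After: C2 has 1 bond to C, 1 bond to H, 2 bonds to O → oxidation state +1.
Δ = +1 − (+3) = -2, so this is a reduction at C2.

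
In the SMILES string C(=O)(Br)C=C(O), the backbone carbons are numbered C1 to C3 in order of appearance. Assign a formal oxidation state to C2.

Bonds to more-electronegative neighbours contribute +1 each, bonds to H or metals contribute −1 each, and C–C bonds contribute 0.
C2 has one bond to C (0), a double bond to C (2×0 = 0), one bond to H (-1).
Oxidation state = 0 + 0 − 1 = -1.

-1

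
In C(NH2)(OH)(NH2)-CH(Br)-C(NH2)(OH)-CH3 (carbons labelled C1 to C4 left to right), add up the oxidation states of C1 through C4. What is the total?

+2

Tallying each carbon's bonds:
C1: 1C, 1O, 2N → 0 + 1 + 2 = +3
C2: 2C, 1H, 1Br → 0 − 1 + 1 = 0
C3: 2C, 1O, 1N → 0 + 1 + 1 = +2
C4: 1C, 3H → 0 − 3 = -3
Sum = +3 + 0 + 2 − 3 = +2.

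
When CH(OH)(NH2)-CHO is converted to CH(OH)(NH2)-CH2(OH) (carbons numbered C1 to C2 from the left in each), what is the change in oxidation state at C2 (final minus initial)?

-2

Before: C2 has 1 bond to C, 1 bond to H, 2 bonds to O → oxidation state +1.
After: C2 has 1 bond to C, 2 bonds to H, 1 bond to O → oxidation state -1.
Δ = -1 − (+1) = -2, so this is a reduction at C2.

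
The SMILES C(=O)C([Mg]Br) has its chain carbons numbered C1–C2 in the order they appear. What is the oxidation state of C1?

Count +1 for every bond to an atom more electronegative than carbon and −1 for every bond to one less electronegative; C–C bonds are 0.
C1 has one bond to C (0), a double bond to O (2×+1 = +2), one bond to H (-1).
Oxidation state = 0 + 2 − 1 = +1.

+1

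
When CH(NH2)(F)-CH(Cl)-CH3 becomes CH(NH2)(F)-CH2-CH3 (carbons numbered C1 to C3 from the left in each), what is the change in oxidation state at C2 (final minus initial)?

Before: C2 has 2 bonds to C, 1 bond to H, 1 bond to Cl → oxidation state 0.
After: C2 has 2 bonds to C, 2 bonds to H → oxidation state -2.
Δ = -2 − (0) = -2, so this is a reduction at C2.

-2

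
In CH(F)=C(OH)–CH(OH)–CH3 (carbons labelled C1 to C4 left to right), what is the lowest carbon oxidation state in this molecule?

Assign +1 per bond to O/N/halogen, −1 per bond to H or an electropositive element, and 0 per bond to carbon. Tallying each carbon:
C1: 2C, 1H, 1F → 0 − 1 + 1 = 0
C2: 3C, 1O → 0 + 1 = +1
C3: 2C, 1H, 1O → 0 − 1 + 1 = 0
C4: 1C, 3H → 0 − 3 = -3
The lowest value is -3.

-3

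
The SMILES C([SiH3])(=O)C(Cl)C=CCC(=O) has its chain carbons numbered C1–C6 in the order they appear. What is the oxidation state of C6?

+1

Assign +1 per bond to O/N/halogen, −1 per bond to H or an electropositive element, and 0 per bond to carbon.
C6 has one bond to C (0), one bond to H (-1), a double bond to O (2×+1 = +2).
Oxidation state = 0 − 1 + 2 = +1.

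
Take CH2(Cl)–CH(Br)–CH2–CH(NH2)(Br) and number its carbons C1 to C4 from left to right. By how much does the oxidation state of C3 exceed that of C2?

-2

C3: 2C, 2H → 0 − 2 = -2
C2: 2C, 1H, 1Br → 0 − 1 + 1 = 0
Difference: -2 − (0) = -2.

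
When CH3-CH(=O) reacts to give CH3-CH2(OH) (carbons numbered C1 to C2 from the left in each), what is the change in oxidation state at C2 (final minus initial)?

-2

Before: C2 has 1 bond to C, 1 bond to H, 2 bonds to O → oxidation state +1.
After: C2 has 1 bond to C, 2 bonds to H, 1 bond to O → oxidation state -1.
Δ = -1 − (+1) = -2, so this is a reduction at C2.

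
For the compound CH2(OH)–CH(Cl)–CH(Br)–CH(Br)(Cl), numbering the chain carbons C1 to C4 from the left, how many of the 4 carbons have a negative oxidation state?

1

Tallying each carbon's bonds:
C1: 1C, 2H, 1O → 0 − 2 + 1 = -1
C2: 2C, 1H, 1Cl → 0 − 1 + 1 = 0
C3: 2C, 1H, 1Br → 0 − 1 + 1 = 0
C4: 1C, 1H, 1Cl, 1Br → 0 − 1 + 1 + 1 = +1
1 carbon (C1) meets the condition.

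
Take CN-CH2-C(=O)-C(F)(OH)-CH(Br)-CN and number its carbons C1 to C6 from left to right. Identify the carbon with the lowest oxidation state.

C2

Tallying each carbon's bonds:
C1: 1C, 3N → 0 + 3 = +3
C2: 2C, 2H → 0 − 2 = -2
C3: 2C, 2O → 0 + 2 = +2
C4: 2C, 1O, 1F → 0 + 1 + 1 = +2
C5: 2C, 1H, 1Br → 0 − 1 + 1 = 0
C6: 1C, 3N → 0 + 3 = +3
The most reduced carbon is C2 at -2.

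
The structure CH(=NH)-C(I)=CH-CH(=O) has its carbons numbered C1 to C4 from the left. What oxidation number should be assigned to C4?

Assign +1 per bond to O/N/halogen, −1 per bond to H or an electropositive element, and 0 per bond to carbon.
C4 has one bond to C (0), a double bond to O (2×+1 = +2), one bond to H (-1).
Oxidation state = 0 + 2 − 1 = +1.

+1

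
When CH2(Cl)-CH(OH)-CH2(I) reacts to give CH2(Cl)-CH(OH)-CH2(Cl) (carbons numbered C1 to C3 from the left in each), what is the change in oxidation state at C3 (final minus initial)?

Before: C3 has 1 bond to C, 2 bonds to H, 1 bond to I → oxidation state -1.
After: C3 has 1 bond to C, 2 bonds to H, 1 bond to Cl → oxidation state -1.
Δ = -1 − (-1) = 0, so no net redox change at C3.

0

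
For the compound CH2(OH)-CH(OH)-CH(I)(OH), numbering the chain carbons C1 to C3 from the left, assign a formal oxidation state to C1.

C1 has one bond to C (0), one bond to H (-1), one bond to O (+1), one bond to H (-1).
Oxidation state = 0 − 1 + 1 − 1 = -1.

-1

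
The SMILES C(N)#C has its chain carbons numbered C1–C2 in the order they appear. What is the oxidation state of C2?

-1

C2 has a triple bond to C (3×0 = 0), one bond to H (-1).
Oxidation state = 0 − 1 = -1.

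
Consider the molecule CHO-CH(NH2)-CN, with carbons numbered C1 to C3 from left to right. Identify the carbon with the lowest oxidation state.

C2

Bonds to more-electronegative neighbours contribute +1 each, bonds to H or metals contribute −1 each, and C–C bonds contribute 0. Tallying each carbon:
C1: 1C, 1H, 2O → 0 − 1 + 2 = +1
C2: 2C, 1H, 1N → 0 − 1 + 1 = 0
C3: 1C, 3N → 0 + 3 = +3
The most reduced carbon is C2 at 0.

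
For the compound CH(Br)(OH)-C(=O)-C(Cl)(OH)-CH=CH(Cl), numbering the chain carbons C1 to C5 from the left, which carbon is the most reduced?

Each bond to a more electronegative atom (O, N, halogen) counts +1, each bond to a less electronegative atom (H, metal, B, Si) counts −1, and each C–C bond counts 0. Tallying each carbon:
C1: 1C, 1H, 1O, 1Br → 0 − 1 + 1 + 1 = +1
C2: 2C, 2O → 0 + 2 = +2
C3: 2C, 1O, 1Cl → 0 + 1 + 1 = +2
C4: 3C, 1H → 0 − 1 = -1
C5: 2C, 1H, 1Cl → 0 − 1 + 1 = 0
The most reduced carbon is C4 at -1.

C4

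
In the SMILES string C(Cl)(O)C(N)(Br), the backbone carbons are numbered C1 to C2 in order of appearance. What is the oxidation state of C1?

+1

C1 has one bond to C (0), one bond to Cl (+1), one bond to O (+1), one bond to H (-1).
Oxidation state = 0 + 1 + 1 − 1 = +1.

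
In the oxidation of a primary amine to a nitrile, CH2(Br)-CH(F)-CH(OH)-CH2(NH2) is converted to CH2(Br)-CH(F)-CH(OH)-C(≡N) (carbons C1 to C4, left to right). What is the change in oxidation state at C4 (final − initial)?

+4

Before: C4 has 1 bond to C, 2 bonds to H, 1 bond to N → oxidation state -1.
After: C4 has 1 bond to C, 3 bonds to N → oxidation state +3.
Δ = +3 − (-1) = +4, so this is an oxidation at C4.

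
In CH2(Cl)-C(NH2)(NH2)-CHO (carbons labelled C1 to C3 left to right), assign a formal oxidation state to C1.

Each bond to a more electronegative atom (O, N, halogen) counts +1, each bond to a less electronegative atom (H, metal, B, Si) counts −1, and each C–C bond counts 0.
C1 has one bond to C (0), one bond to H (-1), one bond to Cl (+1), one bond to H (-1).
Oxidation state = 0 − 1 + 1 − 1 = -1.

-1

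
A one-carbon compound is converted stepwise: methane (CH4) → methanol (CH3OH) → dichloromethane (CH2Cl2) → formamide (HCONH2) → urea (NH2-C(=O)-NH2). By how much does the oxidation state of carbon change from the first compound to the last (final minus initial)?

Carbon oxidation states along the series — methane: -4, methanol: -2, dichloromethane: 0, formamide: +2, urea: +4.
Net change = +4 − (-4) = +8.

+8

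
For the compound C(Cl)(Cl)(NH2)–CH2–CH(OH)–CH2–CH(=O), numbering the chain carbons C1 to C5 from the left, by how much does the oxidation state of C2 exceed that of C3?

C2: 2C, 2H → 0 − 2 = -2
C3: 2C, 1H, 1O → 0 − 1 + 1 = 0
Difference: -2 − (0) = -2.

-2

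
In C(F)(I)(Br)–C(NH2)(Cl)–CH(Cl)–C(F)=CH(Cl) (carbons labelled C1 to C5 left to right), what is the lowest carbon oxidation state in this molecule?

0

Tallying each carbon's bonds:
C1: 1C, 1F, 1Br, 1I → 0 + 1 + 1 + 1 = +3
C2: 2C, 1N, 1Cl → 0 + 1 + 1 = +2
C3: 2C, 1H, 1Cl → 0 − 1 + 1 = 0
C4: 3C, 1F → 0 + 1 = +1
C5: 2C, 1H, 1Cl → 0 − 1 + 1 = 0
The lowest value is 0.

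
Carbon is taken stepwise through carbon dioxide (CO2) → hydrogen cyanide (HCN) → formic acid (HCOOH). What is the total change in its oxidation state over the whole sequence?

Carbon oxidation states along the series — carbon dioxide: +4, hydrogen cyanide: +2, formic acid: +2.
Net change = +2 − (+4) = -2.

-2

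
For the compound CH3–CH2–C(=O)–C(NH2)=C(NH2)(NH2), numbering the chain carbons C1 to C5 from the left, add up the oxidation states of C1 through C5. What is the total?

0

Tallying each carbon's bonds:
C1: 1C, 3H → 0 − 3 = -3
C2: 2C, 2H → 0 − 2 = -2
C3: 2C, 2O → 0 + 2 = +2
C4: 3C, 1N → 0 + 1 = +1
C5: 2C, 2N → 0 + 2 = +2
Sum = -3 − 2 + 2 + 1 + 2 = 0.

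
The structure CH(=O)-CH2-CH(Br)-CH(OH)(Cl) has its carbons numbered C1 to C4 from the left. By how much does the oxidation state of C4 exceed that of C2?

C4: 1C, 1H, 1O, 1Cl → 0 − 1 + 1 + 1 = +1
C2: 2C, 2H → 0 − 2 = -2
Difference: +1 − (-2) = +3.

+3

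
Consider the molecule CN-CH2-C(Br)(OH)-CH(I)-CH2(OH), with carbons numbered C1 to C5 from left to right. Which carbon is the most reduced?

C2

Each bond to a more electronegative atom (O, N, halogen) counts +1, each bond to a less electronegative atom (H, metal, B, Si) counts −1, and each C–C bond counts 0. Tallying each carbon:
C1: 1C, 3N → 0 + 3 = +3
C2: 2C, 2H → 0 − 2 = -2
C3: 2C, 1O, 1Br → 0 + 1 + 1 = +2
C4: 2C, 1H, 1I → 0 − 1 + 1 = 0
C5: 1C, 2H, 1O → 0 − 2 + 1 = -1
The most reduced carbon is C2 at -2.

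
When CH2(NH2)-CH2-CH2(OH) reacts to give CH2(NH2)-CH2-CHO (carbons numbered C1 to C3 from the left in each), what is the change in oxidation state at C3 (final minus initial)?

+2

Before: C3 has 1 bond to C, 2 bonds to H, 1 bond to O → oxidation state -1.
After: C3 has 1 bond to C, 1 bond to H, 2 bonds to O → oxidation state +1.
Δ = +1 − (-1) = +2, so this is an oxidation at C3.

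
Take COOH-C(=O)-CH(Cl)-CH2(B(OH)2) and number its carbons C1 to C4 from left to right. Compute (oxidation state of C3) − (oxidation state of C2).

C3: 2C, 1H, 1Cl → 0 − 1 + 1 = 0
C2: 2C, 2O → 0 + 2 = +2
Difference: 0 − (+2) = -2.

-2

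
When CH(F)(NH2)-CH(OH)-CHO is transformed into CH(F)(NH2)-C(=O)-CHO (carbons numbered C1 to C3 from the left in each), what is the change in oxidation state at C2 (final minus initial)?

+2

Before: C2 has 2 bonds to C, 1 bond to H, 1 bond to O → oxidation state 0.
After: C2 has 2 bonds to C, 2 bonds to O → oxidation state +2.
Δ = +2 − (0) = +2, so this is an oxidation at C2.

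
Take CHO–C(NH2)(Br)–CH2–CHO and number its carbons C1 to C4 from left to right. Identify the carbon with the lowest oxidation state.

Tallying each carbon's bonds:
C1: 1C, 1H, 2O → 0 − 1 + 2 = +1
C2: 2C, 1N, 1Br → 0 + 1 + 1 = +2
C3: 2C, 2H → 0 − 2 = -2
C4: 1C, 1H, 2O → 0 − 1 + 2 = +1
The most reduced carbon is C3 at -2.

C3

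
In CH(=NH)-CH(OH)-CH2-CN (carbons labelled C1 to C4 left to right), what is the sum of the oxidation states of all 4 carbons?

Each bond to a more electronegative atom (O, N, halogen) counts +1, each bond to a less electronegative atom (H, metal, B, Si) counts −1, and each C–C bond counts 0. Tallying each carbon:
C1: 1C, 1H, 2N → 0 − 1 + 2 = +1
C2: 2C, 1H, 1O → 0 − 1 + 1 = 0
C3: 2C, 2H → 0 − 2 = -2
C4: 1C, 3N → 0 + 3 = +3
Sum = +1 + 0 − 2 + 3 = +2.

+2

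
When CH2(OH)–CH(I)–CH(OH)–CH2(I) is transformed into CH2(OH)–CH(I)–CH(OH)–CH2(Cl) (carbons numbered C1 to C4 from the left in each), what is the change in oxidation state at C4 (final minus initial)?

Before: C4 has 1 bond to C, 2 bonds to H, 1 bond to I → oxidation state -1.
After: C4 has 1 bond to C, 2 bonds to H, 1 bond to Cl → oxidation state -1.
Δ = -1 − (-1) = 0, so no net redox change at C4.

0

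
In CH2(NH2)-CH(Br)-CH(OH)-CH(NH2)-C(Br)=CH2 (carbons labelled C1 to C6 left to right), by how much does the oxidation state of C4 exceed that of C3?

C4: 2C, 1H, 1N → 0 − 1 + 1 = 0
C3: 2C, 1H, 1O → 0 − 1 + 1 = 0
Difference: 0 − (0) = 0.

0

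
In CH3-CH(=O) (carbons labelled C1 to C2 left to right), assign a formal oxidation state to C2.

C2 has one bond to C (0), one bond to H (-1), a double bond to O (2×+1 = +2).
Oxidation state = 0 − 1 + 2 = +1.

+1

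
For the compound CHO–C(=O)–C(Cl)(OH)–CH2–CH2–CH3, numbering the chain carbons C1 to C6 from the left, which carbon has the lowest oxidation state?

C6

Tallying each carbon's bonds:
C1: 1C, 1H, 2O → 0 − 1 + 2 = +1
C2: 2C, 2O → 0 + 2 = +2
C3: 2C, 1O, 1Cl → 0 + 1 + 1 = +2
C4: 2C, 2H → 0 − 2 = -2
C5: 2C, 2H → 0 − 2 = -2
C6: 1C, 3H → 0 − 3 = -3
The most reduced carbon is C6 at -3.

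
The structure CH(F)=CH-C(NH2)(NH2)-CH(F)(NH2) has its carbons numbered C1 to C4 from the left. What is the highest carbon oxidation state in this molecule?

+2

Tallying each carbon's bonds:
C1: 2C, 1H, 1F → 0 − 1 + 1 = 0
C2: 3C, 1H → 0 − 1 = -1
C3: 2C, 2N → 0 + 2 = +2
C4: 1C, 1H, 1N, 1F → 0 − 1 + 1 + 1 = +1
The highest value is +2.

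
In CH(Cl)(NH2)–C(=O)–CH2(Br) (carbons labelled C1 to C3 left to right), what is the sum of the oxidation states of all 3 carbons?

Bonds to more-electronegative neighbours contribute +1 each, bonds to H or metals contribute −1 each, and C–C bonds contribute 0. Tallying each carbon:
C1: 1C, 1H, 1N, 1Cl → 0 − 1 + 1 + 1 = +1
C2: 2C, 2O → 0 + 2 = +2
C3: 1C, 2H, 1Br → 0 − 2 + 1 = -1
Sum = +1 + 2 − 1 = +2.

+2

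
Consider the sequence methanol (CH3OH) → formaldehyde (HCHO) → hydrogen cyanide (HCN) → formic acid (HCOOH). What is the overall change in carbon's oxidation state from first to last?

+4

Carbon oxidation states along the series — methanol: -2, formaldehyde: 0, hydrogen cyanide: +2, formic acid: +2.
Net change = +2 − (-2) = +4.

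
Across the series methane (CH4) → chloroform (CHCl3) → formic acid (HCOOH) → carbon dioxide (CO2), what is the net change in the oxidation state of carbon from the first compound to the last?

Carbon oxidation states along the series — methane: -4, chloroform: +2, formic acid: +2, carbon dioxide: +4.
Net change = +4 − (-4) = +8.

+8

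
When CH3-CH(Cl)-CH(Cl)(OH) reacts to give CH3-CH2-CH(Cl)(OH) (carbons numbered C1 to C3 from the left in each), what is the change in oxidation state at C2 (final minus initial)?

Before: C2 has 2 bonds to C, 1 bond to H, 1 bond to Cl → oxidation state 0.
After: C2 has 2 bonds to C, 2 bonds to H → oxidation state -2.
Δ = -2 − (0) = -2, so this is a reduction at C2.

-2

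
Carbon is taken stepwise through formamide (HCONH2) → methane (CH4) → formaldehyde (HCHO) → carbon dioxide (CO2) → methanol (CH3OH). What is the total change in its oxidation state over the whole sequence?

-4

Carbon oxidation states along the series — formamide: +2, methane: -4, formaldehyde: 0, carbon dioxide: +4, methanol: -2.
Net change = -2 − (+2) = -4.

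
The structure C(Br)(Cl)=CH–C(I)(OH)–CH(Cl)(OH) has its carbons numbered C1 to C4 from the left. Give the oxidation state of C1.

+2

Each bond to a more electronegative atom (O, N, halogen) counts +1, each bond to a less electronegative atom (H, metal, B, Si) counts −1, and each C–C bond counts 0.
C1 has a double bond to C (2×0 = 0), one bond to Br (+1), one bond to Cl (+1).
Oxidation state = 0 + 1 + 1 = +2.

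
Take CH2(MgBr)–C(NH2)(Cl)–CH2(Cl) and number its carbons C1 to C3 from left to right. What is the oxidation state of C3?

C3 has one bond to C (0), one bond to H (-1), one bond to Cl (+1), one bond to H (-1).
Oxidation state = 0 − 1 + 1 − 1 = -1.

-1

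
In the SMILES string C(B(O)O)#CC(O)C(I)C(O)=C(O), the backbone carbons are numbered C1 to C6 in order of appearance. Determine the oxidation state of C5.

Count +1 for every bond to an atom more electronegative than carbon and −1 for every bond to one less electronegative; C–C bonds are 0.
C5 has one bond to C (0), a double bond to C (2×0 = 0), one bond to O (+1).
Oxidation state = 0 + 0 + 1 = +1.

+1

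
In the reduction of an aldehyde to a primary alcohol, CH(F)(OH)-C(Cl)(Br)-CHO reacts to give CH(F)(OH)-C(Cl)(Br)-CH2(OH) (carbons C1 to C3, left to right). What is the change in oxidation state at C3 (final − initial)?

-2

Before: C3 has 1 bond to C, 1 bond to H, 2 bonds to O → oxidation state +1.
After: C3 has 1 bond to C, 2 bonds to H, 1 bond to O → oxidation state -1.
Δ = -1 − (+1) = -2, so this is a reduction at C3.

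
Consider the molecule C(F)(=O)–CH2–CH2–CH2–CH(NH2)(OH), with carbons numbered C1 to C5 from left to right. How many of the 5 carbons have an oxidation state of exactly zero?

Assign +1 per bond to O/N/halogen, −1 per bond to H or an electropositive element, and 0 per bond to carbon. Tallying each carbon:
C1: 1C, 2O, 1F → 0 + 2 + 1 = +3
C2: 2C, 2H → 0 − 2 = -2
C3: 2C, 2H → 0 − 2 = -2
C4: 2C, 2H → 0 − 2 = -2
C5: 1C, 1H, 1O, 1N → 0 − 1 + 1 + 1 = +1
0 carbons meet the condition.

0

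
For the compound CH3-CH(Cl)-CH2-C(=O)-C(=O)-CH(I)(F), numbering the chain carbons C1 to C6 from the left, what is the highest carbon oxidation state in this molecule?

+2

Tallying each carbon's bonds:
C1: 1C, 3H → 0 − 3 = -3
C2: 2C, 1H, 1Cl → 0 − 1 + 1 = 0
C3: 2C, 2H → 0 − 2 = -2
C4: 2C, 2O → 0 + 2 = +2
C5: 2C, 2O → 0 + 2 = +2
C6: 1C, 1H, 1F, 1I → 0 − 1 + 1 + 1 = +1
The highest value is +2.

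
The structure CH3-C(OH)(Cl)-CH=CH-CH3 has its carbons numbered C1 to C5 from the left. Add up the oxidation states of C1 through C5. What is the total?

Assign +1 per bond to O/N/halogen, −1 per bond to H or an electropositive element, and 0 per bond to carbon. Tallying each carbon:
C1: 1C, 3H → 0 − 3 = -3
C2: 2C, 1O, 1Cl → 0 + 1 + 1 = +2
C3: 3C, 1H → 0 − 1 = -1
C4: 3C, 1H → 0 − 1 = -1
C5: 1C, 3H → 0 − 3 = -3
Sum = -3 + 2 − 1 − 1 − 3 = -6.

-6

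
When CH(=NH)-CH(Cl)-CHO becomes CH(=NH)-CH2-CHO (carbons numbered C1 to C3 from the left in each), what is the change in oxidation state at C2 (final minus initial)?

-2

Before: C2 has 2 bonds to C, 1 bond to H, 1 bond to Cl → oxidation state 0.
After: C2 has 2 bonds to C, 2 bonds to H → oxidation state -2.
Δ = -2 − (0) = -2, so this is a reduction at C2.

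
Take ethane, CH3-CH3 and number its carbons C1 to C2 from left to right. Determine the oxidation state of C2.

-3

C2 has one bond to H (-1), one bond to H (-1), one bond to H (-1), one bond to C (0).
Oxidation state = -1 − 1 − 1 + 0 = -3.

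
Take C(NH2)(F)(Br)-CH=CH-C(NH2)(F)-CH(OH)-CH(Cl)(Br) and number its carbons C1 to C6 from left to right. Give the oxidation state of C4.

Count +1 for every bond to an atom more electronegative than carbon and −1 for every bond to one less electronegative; C–C bonds are 0.
C4 has one bond to C (0), one bond to C (0), one bond to N (+1), one bond to F (+1).
Oxidation state = 0 + 0 + 1 + 1 = +2.

+2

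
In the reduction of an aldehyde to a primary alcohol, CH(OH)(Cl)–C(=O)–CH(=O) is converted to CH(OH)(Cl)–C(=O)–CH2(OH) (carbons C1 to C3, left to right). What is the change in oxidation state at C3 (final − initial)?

Before: C3 has 1 bond to C, 1 bond to H, 2 bonds to O → oxidation state +1.
After: C3 has 1 bond to C, 2 bonds to H, 1 bond to O → oxidation state -1.
Δ = -1 − (+1) = -2, so this is a reduction at C3.

-2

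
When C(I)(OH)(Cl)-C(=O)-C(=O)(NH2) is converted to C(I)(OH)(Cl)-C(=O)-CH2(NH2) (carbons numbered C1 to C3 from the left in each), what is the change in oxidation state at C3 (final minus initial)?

-4

Before: C3 has 1 bond to C, 2 bonds to O, 1 bond to N → oxidation state +3.
After: C3 has 1 bond to C, 2 bonds to H, 1 bond to N → oxidation state -1.
Δ = -1 − (+3) = -4, so this is a reduction at C3.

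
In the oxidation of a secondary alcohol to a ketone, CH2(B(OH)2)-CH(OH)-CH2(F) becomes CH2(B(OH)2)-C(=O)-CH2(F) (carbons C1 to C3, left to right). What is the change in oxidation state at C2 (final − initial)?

+2

Before: C2 has 2 bonds to C, 1 bond to H, 1 bond to O → oxidation state 0.
After: C2 has 2 bonds to C, 2 bonds to O → oxidation state +2.
Δ = +2 − (0) = +2, so this is an oxidation at C2.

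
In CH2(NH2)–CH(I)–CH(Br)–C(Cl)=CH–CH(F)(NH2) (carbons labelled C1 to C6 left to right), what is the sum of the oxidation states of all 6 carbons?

Assign +1 per bond to O/N/halogen, −1 per bond to H or an electropositive element, and 0 per bond to carbon. Tallying each carbon:
C1: 1C, 2H, 1N → 0 − 2 + 1 = -1
C2: 2C, 1H, 1I → 0 − 1 + 1 = 0
C3: 2C, 1H, 1Br → 0 − 1 + 1 = 0
C4: 3C, 1Cl → 0 + 1 = +1
C5: 3C, 1H → 0 − 1 = -1
C6: 1C, 1H, 1N, 1F → 0 − 1 + 1 + 1 = +1
Sum = -1 + 0 + 0 + 1 − 1 + 1 = 0.

0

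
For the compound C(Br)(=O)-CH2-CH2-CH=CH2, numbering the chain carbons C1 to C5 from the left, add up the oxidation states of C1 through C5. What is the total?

Tallying each carbon's bonds:
C1: 1C, 2O, 1Br → 0 + 2 + 1 = +3
C2: 2C, 2H → 0 − 2 = -2
C3: 2C, 2H → 0 − 2 = -2
C4: 3C, 1H → 0 − 1 = -1
C5: 2C, 2H → 0 − 2 = -2
Sum = +3 − 2 − 2 − 1 − 2 = -4.

-4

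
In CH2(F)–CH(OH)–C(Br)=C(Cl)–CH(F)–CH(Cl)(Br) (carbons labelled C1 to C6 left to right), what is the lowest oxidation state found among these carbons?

-1

Tallying each carbon's bonds:
C1: 1C, 2H, 1F → 0 − 2 + 1 = -1
C2: 2C, 1H, 1O → 0 − 1 + 1 = 0
C3: 3C, 1Br → 0 + 1 = +1
C4: 3C, 1Cl → 0 + 1 = +1
C5: 2C, 1H, 1F → 0 − 1 + 1 = 0
C6: 1C, 1H, 1Cl, 1Br → 0 − 1 + 1 + 1 = +1
The lowest value is -1.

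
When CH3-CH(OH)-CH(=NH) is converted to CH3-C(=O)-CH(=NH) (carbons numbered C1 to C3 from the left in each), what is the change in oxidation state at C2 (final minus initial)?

+2

Before: C2 has 2 bonds to C, 1 bond to H, 1 bond to O → oxidation state 0.
After: C2 has 2 bonds to C, 2 bonds to O → oxidation state +2.
Δ = +2 − (0) = +2, so this is an oxidation at C2.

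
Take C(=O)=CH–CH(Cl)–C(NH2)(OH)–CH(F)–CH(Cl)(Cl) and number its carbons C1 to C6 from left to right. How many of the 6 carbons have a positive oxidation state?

3

Tallying each carbon's bonds:
C1: 2C, 2O → 0 + 2 = +2
C2: 3C, 1H → 0 − 1 = -1
C3: 2C, 1H, 1Cl → 0 − 1 + 1 = 0
C4: 2C, 1O, 1N → 0 + 1 + 1 = +2
C5: 2C, 1H, 1F → 0 − 1 + 1 = 0
C6: 1C, 1H, 2Cl → 0 − 1 + 2 = +1
3 carbons (C1, C4, C6) meet the condition.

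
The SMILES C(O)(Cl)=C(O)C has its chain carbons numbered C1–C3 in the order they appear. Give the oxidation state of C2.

+1

C2 has a double bond to C (2×0 = 0), one bond to C (0), one bond to O (+1).
Oxidation state = 0 + 0 + 1 = +1.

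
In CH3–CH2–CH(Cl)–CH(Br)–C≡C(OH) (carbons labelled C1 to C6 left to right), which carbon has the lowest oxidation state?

C1

Tallying each carbon's bonds:
C1: 1C, 3H → 0 − 3 = -3
C2: 2C, 2H → 0 − 2 = -2
C3: 2C, 1H, 1Cl → 0 − 1 + 1 = 0
C4: 2C, 1H, 1Br → 0 − 1 + 1 = 0
C5: 4C → 0 = 0
C6: 3C, 1O → 0 + 1 = +1
The most reduced carbon is C1 at -3.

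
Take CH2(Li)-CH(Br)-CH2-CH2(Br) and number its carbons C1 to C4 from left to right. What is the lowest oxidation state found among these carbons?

Tallying each carbon's bonds:
C1: 1C, 2H, 1Li → 0 − 2 − 1 = -3
C2: 2C, 1H, 1Br → 0 − 1 + 1 = 0
C3: 2C, 2H → 0 − 2 = -2
C4: 1C, 2H, 1Br → 0 − 2 + 1 = -1
The lowest value is -3.

-3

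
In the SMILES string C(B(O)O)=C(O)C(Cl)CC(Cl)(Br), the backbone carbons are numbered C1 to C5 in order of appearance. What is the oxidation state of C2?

+1

C2 has a double bond to C (2×0 = 0), one bond to C (0), one bond to O (+1).
Oxidation state = 0 + 0 + 1 = +1.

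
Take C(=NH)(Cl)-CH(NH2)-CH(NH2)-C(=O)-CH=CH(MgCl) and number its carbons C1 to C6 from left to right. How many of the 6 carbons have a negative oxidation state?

2

Each bond to a more electronegative atom (O, N, halogen) counts +1, each bond to a less electronegative atom (H, metal, B, Si) counts −1, and each C–C bond counts 0. Tallying each carbon:
C1: 1C, 2N, 1Cl → 0 + 2 + 1 = +3
C2: 2C, 1H, 1N → 0 − 1 + 1 = 0
C3: 2C, 1H, 1N → 0 − 1 + 1 = 0
C4: 2C, 2O → 0 + 2 = +2
C5: 3C, 1H → 0 − 1 = -1
C6: 2C, 1H, 1Mg → 0 − 1 − 1 = -2
2 carbons (C5, C6) meet the condition.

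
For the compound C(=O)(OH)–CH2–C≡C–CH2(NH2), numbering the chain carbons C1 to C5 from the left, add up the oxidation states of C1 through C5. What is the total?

0

Tallying each carbon's bonds:
C1: 1C, 3O → 0 + 3 = +3
C2: 2C, 2H → 0 − 2 = -2
C3: 4C → 0 = 0
C4: 4C → 0 = 0
C5: 1C, 2H, 1N → 0 − 2 + 1 = -1
Sum = +3 − 2 + 0 + 0 − 1 = 0.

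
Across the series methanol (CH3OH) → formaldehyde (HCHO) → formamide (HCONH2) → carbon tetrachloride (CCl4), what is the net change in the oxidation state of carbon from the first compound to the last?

Carbon oxidation states along the series — methanol: -2, formaldehyde: 0, formamide: +2, carbon tetrachloride: +4.
Net change = +4 − (-2) = +6.

+6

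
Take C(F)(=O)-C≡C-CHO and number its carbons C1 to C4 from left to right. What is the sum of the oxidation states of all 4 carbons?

Each bond to a more electronegative atom (O, N, halogen) counts +1, each bond to a less electronegative atom (H, metal, B, Si) counts −1, and each C–C bond counts 0. Tallying each carbon:
C1: 1C, 2O, 1F → 0 + 2 + 1 = +3
C2: 4C → 0 = 0
C3: 4C → 0 = 0
C4: 1C, 1H, 2O → 0 − 1 + 2 = +1
Sum = +3 + 0 + 0 + 1 = +4.

+4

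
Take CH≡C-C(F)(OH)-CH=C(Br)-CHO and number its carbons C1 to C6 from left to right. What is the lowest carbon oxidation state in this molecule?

-1

Tallying each carbon's bonds:
C1: 3C, 1H → 0 − 1 = -1
C2: 4C → 0 = 0
C3: 2C, 1O, 1F → 0 + 1 + 1 = +2
C4: 3C, 1H → 0 − 1 = -1
C5: 3C, 1Br → 0 + 1 = +1
C6: 1C, 1H, 2O → 0 − 1 + 2 = +1
The lowest value is -1.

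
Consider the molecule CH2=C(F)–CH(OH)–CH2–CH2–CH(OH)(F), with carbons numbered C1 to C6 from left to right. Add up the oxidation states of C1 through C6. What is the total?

-4

Tallying each carbon's bonds:
C1: 2C, 2H → 0 − 2 = -2
C2: 3C, 1F → 0 + 1 = +1
C3: 2C, 1H, 1O → 0 − 1 + 1 = 0
C4: 2C, 2H → 0 − 2 = -2
C5: 2C, 2H → 0 − 2 = -2
C6: 1C, 1H, 1O, 1F → 0 − 1 + 1 + 1 = +1
Sum = -2 + 1 + 0 − 2 − 2 + 1 = -4.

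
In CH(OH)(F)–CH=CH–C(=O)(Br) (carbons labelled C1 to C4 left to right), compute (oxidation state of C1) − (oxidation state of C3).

C1: 1C, 1H, 1O, 1F → 0 − 1 + 1 + 1 = +1
C3: 3C, 1H → 0 − 1 = -1
Difference: +1 − (-1) = +2.

+2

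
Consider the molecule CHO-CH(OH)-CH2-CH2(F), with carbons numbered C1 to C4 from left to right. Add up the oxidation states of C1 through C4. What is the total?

-2

Assign +1 per bond to O/N/halogen, −1 per bond to H or an electropositive element, and 0 per bond to carbon. Tallying each carbon:
C1: 1C, 1H, 2O → 0 − 1 + 2 = +1
C2: 2C, 1H, 1O → 0 − 1 + 1 = 0
C3: 2C, 2H → 0 − 2 = -2
C4: 1C, 2H, 1F → 0 − 2 + 1 = -1
Sum = +1 + 0 − 2 − 1 = -2.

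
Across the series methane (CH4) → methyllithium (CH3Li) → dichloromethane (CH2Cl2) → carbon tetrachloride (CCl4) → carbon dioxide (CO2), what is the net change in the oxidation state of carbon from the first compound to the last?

Carbon oxidation states along the series — methane: -4, methyllithium: -4, dichloromethane: 0, carbon tetrachloride: +4, carbon dioxide: +4.
Net change = +4 − (-4) = +8.

+8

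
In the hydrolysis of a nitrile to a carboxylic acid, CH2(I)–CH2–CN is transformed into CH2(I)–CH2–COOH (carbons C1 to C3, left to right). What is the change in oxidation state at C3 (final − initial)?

Before: C3 has 1 bond to C, 3 bonds to N → oxidation state +3.
After: C3 has 1 bond to C, 3 bonds to O → oxidation state +3.
Δ = +3 − (+3) = 0, so no net redox change at C3.

0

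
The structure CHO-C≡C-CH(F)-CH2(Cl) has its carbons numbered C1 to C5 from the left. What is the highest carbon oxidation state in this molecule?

+1

Bonds to more-electronegative neighbours contribute +1 each, bonds to H or metals contribute −1 each, and C–C bonds contribute 0. Tallying each carbon:
C1: 1C, 1H, 2O → 0 − 1 + 2 = +1
C2: 4C → 0 = 0
C3: 4C → 0 = 0
C4: 2C, 1H, 1F → 0 − 1 + 1 = 0
C5: 1C, 2H, 1Cl → 0 − 2 + 1 = -1
The highest value is +1.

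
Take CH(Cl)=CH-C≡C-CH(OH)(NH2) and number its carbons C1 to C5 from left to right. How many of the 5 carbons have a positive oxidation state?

1

Assign +1 per bond to O/N/halogen, −1 per bond to H or an electropositive element, and 0 per bond to carbon. Tallying each carbon:
C1: 2C, 1H, 1Cl → 0 − 1 + 1 = 0
C2: 3C, 1H → 0 − 1 = -1
C3: 4C → 0 = 0
C4: 4C → 0 = 0
C5: 1C, 1H, 1O, 1N → 0 − 1 + 1 + 1 = +1
1 carbon (C5) meets the condition.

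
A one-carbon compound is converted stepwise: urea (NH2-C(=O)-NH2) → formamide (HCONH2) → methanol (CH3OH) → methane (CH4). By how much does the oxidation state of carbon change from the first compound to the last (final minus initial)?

Carbon oxidation states along the series — urea: +4, formamide: +2, methanol: -2, methane: -4.
Net change = -4 − (+4) = -8.

-8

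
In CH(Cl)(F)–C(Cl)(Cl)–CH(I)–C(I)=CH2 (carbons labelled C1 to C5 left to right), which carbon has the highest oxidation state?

C2

Tallying each carbon's bonds:
C1: 1C, 1H, 1F, 1Cl → 0 − 1 + 1 + 1 = +1
C2: 2C, 2Cl → 0 + 2 = +2
C3: 2C, 1H, 1I → 0 − 1 + 1 = 0
C4: 3C, 1I → 0 + 1 = +1
C5: 2C, 2H → 0 − 2 = -2
The most oxidised carbon is C2 at +2.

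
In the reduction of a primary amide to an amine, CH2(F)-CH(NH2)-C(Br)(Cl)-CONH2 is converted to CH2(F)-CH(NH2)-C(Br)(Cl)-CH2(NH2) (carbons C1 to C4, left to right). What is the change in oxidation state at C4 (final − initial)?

-4

Before: C4 has 1 bond to C, 2 bonds to O, 1 bond to N → oxidation state +3.
After: C4 has 1 bond to C, 2 bonds to H, 1 bond to N → oxidation state -1.
Δ = -1 − (+3) = -4, so this is a reduction at C4.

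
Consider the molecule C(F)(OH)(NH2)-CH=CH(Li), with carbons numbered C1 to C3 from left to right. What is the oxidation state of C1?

+3

Bonds to more-electronegative neighbours contribute +1 each, bonds to H or metals contribute −1 each, and C–C bonds contribute 0.
C1 has one bond to C (0), one bond to F (+1), one bond to O (+1), one bond to N (+1).
Oxidation state = 0 + 1 + 1 + 1 = +3.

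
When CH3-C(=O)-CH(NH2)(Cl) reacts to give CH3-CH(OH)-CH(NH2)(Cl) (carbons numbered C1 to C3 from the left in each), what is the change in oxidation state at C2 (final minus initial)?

-2

Before: C2 has 2 bonds to C, 2 bonds to O → oxidation state +2.
After: C2 has 2 bonds to C, 1 bond to H, 1 bond to O → oxidation state 0.
Δ = 0 − (+2) = -2, so this is a reduction at C2.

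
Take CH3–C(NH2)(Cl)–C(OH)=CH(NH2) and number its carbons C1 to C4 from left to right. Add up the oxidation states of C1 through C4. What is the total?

Tallying each carbon's bonds:
C1: 1C, 3H → 0 − 3 = -3
C2: 2C, 1N, 1Cl → 0 + 1 + 1 = +2
C3: 3C, 1O → 0 + 1 = +1
C4: 2C, 1H, 1N → 0 − 1 + 1 = 0
Sum = -3 + 2 + 1 + 0 = 0.

0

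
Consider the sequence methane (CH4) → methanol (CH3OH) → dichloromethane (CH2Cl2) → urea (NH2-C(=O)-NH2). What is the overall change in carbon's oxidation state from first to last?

Carbon oxidation states along the series — methane: -4, methanol: -2, dichloromethane: 0, urea: +4.
Net change = +4 − (-4) = +8.

+8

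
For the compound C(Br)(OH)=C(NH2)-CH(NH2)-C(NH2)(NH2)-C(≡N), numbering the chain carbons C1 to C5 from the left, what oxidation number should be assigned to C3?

0

Count +1 for every bond to an atom more electronegative than carbon and −1 for every bond to one less electronegative; C–C bonds are 0.
C3 has one bond to C (0), one bond to C (0), one bond to H (-1), one bond to N (+1).
Oxidation state = 0 + 0 − 1 + 1 = 0.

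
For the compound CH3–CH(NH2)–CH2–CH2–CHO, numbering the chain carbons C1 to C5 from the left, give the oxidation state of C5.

C5 has one bond to C (0), a double bond to O (2×+1 = +2), one bond to H (-1).
Oxidation state = 0 + 2 − 1 = +1.

+1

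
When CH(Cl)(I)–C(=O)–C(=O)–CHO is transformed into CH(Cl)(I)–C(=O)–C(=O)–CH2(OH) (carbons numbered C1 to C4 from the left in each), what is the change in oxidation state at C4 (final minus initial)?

Before: C4 has 1 bond to C, 1 bond to H, 2 bonds to O → oxidation state +1.
After: C4 has 1 bond to C, 2 bonds to H, 1 bond to O → oxidation state -1.
Δ = -1 − (+1) = -2, so this is a reduction at C4.

-2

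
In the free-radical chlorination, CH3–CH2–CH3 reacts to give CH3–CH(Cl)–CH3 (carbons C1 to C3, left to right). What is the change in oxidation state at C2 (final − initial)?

Before: C2 has 2 bonds to C, 2 bonds to H → oxidation state -2.
After: C2 has 2 bonds to C, 1 bond to H, 1 bond to Cl → oxidation state 0.
Δ = 0 − (-2) = +2, so this is an oxidation at C2.

+2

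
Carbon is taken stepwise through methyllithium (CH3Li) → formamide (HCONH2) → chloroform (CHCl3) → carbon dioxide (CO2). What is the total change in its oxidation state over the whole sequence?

Carbon oxidation states along the series — methyllithium: -4, formamide: +2, chloroform: +2, carbon dioxide: +4.
Net change = +4 − (-4) = +8.

+8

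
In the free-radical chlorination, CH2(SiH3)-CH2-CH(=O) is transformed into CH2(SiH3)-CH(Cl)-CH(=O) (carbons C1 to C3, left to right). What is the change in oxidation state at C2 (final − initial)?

+2

Before: C2 has 2 bonds to C, 2 bonds to H → oxidation state -2.
After: C2 has 2 bonds to C, 1 bond to H, 1 bond to Cl → oxidation state 0.
Δ = 0 − (-2) = +2, so this is an oxidation at C2.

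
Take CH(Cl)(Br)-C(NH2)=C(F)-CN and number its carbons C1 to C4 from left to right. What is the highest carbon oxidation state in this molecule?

Tallying each carbon's bonds:
C1: 1C, 1H, 1Cl, 1Br → 0 − 1 + 1 + 1 = +1
C2: 3C, 1N → 0 + 1 = +1
C3: 3C, 1F → 0 + 1 = +1
C4: 1C, 3N → 0 + 3 = +3
The highest value is +3.

+3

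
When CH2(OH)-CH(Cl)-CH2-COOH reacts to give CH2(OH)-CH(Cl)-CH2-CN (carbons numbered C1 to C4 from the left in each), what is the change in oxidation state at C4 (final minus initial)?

0

Before: C4 has 1 bond to C, 3 bonds to O → oxidation state +3.
After: C4 has 1 bond to C, 3 bonds to N → oxidation state +3.
Δ = +3 − (+3) = 0, so no net redox change at C4.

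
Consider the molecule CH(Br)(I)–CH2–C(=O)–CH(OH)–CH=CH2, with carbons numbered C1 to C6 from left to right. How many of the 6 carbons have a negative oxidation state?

3

Each bond to a more electronegative atom (O, N, halogen) counts +1, each bond to a less electronegative atom (H, metal, B, Si) counts −1, and each C–C bond counts 0. Tallying each carbon:
C1: 1C, 1H, 1Br, 1I → 0 − 1 + 1 + 1 = +1
C2: 2C, 2H → 0 − 2 = -2
C3: 2C, 2O → 0 + 2 = +2
C4: 2C, 1H, 1O → 0 − 1 + 1 = 0
C5: 3C, 1H → 0 − 1 = -1
C6: 2C, 2H → 0 − 2 = -2
3 carbons (C2, C5, C6) meet the condition.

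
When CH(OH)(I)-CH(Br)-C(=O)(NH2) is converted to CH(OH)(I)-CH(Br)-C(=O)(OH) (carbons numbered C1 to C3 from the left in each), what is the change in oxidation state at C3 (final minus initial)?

0

Before: C3 has 1 bond to C, 2 bonds to O, 1 bond to N → oxidation state +3.
After: C3 has 1 bond to C, 3 bonds to O → oxidation state +3.
Δ = +3 − (+3) = 0, so no net redox change at C3.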